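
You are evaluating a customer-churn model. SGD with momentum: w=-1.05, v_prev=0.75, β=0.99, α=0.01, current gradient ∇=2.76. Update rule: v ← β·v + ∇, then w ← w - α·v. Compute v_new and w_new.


v_new = 0.99·0.75 + 2.76 = 0.7425 + 2.76 = 3.5025
w_new = -1.05 - 0.01·3.5025 = -1.05 - 0.035025 = -1.085025

v_new=3.5025, w_new=-1.085025


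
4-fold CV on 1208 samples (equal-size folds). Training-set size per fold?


Fold size = 1208/4 = 302
Training per fold = 1208 - 302 = 906

906


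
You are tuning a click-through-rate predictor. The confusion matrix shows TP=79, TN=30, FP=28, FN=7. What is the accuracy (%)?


Accuracy = (TP+TN)/(TP+TN+FP+FN)
= (79+30)/(144)
= 109/144 = 75.69%

75.69%


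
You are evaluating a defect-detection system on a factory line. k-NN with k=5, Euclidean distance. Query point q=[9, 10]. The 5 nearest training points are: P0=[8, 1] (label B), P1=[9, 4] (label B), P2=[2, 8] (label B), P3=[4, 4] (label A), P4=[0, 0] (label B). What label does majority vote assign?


d(q,P0) = 9.0554  (label B)
d(q,P1) = 6.0  (label B)
d(q,P2) = 7.2801  (label B)
d(q,P3) = 7.8102  (label A)
d(q,P4) = 13.4536  (label B)
Votes: A=1, B=4
Majority → B

B


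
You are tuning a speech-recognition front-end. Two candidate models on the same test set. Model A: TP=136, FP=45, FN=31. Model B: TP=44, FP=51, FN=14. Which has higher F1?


Model A: P=136/181=0.7514, R=136/167=0.8144, F1=2PR/(P+R)=2TP/(2TP+FP+FN)=272/348=0.7816
Model B: P=44/95=0.4632, R=44/58=0.7586, F1=2PR/(P+R)=2TP/(2TP+FP+FN)=88/153=0.5752
0.7816 > 0.5752 → Model A

Model A


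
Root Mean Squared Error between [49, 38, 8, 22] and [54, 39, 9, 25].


MSE = 36/4 = 9
RMSE = √(36/4) = 3.0

3.0


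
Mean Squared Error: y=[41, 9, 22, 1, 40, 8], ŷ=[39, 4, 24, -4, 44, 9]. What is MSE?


Squared errors: (41-39)²=4, (9-4)²=25, (22-24)²=4, (1+ 4)²=25, (40-44)²=16, (8-9)²=1
Sum = 75
MSE = 75/6 = 25/2

25/2


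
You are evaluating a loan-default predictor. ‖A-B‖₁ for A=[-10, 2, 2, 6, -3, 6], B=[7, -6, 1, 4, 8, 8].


d = |-10-7| + |2+ 6| + |2-1| + |6-4| + |-3-8| + |6-8|
  = 17 + 8 + 1 + 2 + 11 + 2
  = 41

41


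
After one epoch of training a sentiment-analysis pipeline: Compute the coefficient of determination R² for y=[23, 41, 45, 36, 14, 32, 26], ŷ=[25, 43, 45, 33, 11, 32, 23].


ȳ = 31
SS_res = Σ(y-ŷ)² = 35
SS_tot = Σ(y-ȳ)² = 700
R² = 1 - SS_res/SS_tot = 1 - 0.05 = 0.95

0.95


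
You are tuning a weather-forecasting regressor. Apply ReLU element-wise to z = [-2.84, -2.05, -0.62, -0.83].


ReLU(-2.84) = max(0, -2.84) = 0.0
ReLU(-2.05) = max(0, -2.05) = 0.0
ReLU(-0.62) = max(0, -0.62) = 0.0
ReLU(-0.83) = max(0, -0.83) = 0.0
result = [0.0, 0.0, 0.0, 0.0]

[0.0, 0.0, 0.0, 0.0]


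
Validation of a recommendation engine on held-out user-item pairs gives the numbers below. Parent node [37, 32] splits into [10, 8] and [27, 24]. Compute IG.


Parent = [37, 32], H_parent = 0.9962
H_left = 0.9911 (n=18), H_right = 0.9975 (n=51)
H_children = (18/69)·0.9911 + (51/69)·0.9975 = 0.9958
IG = 0.9962 - 0.9958 = 0.0004

0.0004


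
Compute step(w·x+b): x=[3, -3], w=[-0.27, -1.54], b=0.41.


z = (3)·(-0.27) + (-3)·(-1.54) + 0.41
  = 4.22
step(z) = 1 (z≥0)

1


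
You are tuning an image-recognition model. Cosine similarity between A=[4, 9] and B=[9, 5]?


A·B = 4·9 + 9·5 = 81
‖A‖ = √97 = 9.8489, ‖B‖ = √106 = 10.2956
cos = 81/(√97·√106) = 81/√10282 = 0.7988

0.7988


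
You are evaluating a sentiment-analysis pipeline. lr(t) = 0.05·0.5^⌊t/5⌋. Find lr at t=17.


n_drops = ⌊17/5⌋ = 3
lr = 0.05·0.5^3 = 0.05·0.125 = 0.00625

0.00625


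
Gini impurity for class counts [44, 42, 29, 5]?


Probabilities: [44/120, 42/120, 29/120, 5/120] ≈ [0.3667, 0.35, 0.2417, 0.0417]
Σpᵢ² = (1936 + 1764 + 841 + 25)/120² = 4566/14400
Gini = 1 - Σpᵢ² = 1 - 4566/14400 = 0.6829

0.6829


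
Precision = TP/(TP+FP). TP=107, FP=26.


Precision = TP/(TP+FP)
= 107/(107+26)
= 107/133 = 80.45%

80.45%


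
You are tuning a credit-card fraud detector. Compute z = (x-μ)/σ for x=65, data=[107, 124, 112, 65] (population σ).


μ = 102, σ = 22.2374
z = (65 - 102)/22.2374 = -1.6639

-1.6639


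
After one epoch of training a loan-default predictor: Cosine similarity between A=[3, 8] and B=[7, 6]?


A·B = 3·7 + 8·6 = 69
‖A‖ = √73 = 8.544, ‖B‖ = √85 = 9.2195
cos = 69/(√73·√85) = 69/√6205 = 0.8759

0.8759


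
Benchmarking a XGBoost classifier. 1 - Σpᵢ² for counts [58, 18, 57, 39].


Probabilities: [58/172, 18/172, 57/172, 39/172] ≈ [0.3372, 0.1047, 0.3314, 0.2267]
Σpᵢ² = (3364 + 324 + 3249 + 1521)/172² = 8458/29584
Gini = 1 - Σpᵢ² = 1 - 8458/29584 = 0.7141

0.7141


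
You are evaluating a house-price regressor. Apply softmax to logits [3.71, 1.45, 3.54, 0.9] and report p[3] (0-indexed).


Exponentials: e^3.71=40.8538, e^1.45=4.2631, e^3.54=34.4669, e^0.9=2.4596
Sum = 82.0434
Softmax = [0.498, 0.052, 0.4201, 0.03]
p[3] = 2.4596/82.0434 = 0.03

0.03


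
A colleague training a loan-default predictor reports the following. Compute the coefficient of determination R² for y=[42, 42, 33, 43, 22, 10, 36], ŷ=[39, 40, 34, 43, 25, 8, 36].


ȳ = 32.5714
SS_res = Σ(y-ŷ)² = 27
SS_tot = Σ(y-ȳ)² = 919.71
R² = 1 - SS_res/SS_tot = 1 - 0.0294 = 0.9706

0.9706


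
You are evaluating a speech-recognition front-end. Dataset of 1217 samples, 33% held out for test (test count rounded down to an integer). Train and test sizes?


Test = ⌊1217·33/100⌋ = 401
Train = 1217 - 401 = 816

Train: 816, Test: 401


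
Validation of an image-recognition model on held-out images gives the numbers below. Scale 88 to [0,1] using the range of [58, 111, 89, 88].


min=58, max=111
(88-58)/(111-58) = 30/53 = 0.566

0.566


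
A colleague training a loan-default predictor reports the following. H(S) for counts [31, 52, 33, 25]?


Probabilities: [31/141, 52/141, 33/141, 25/141] ≈ [0.2199, 0.3688, 0.234, 0.1773]
H = -((31/141)·log₂(31/141) + (52/141)·log₂(52/141) + (33/141)·log₂(33/141) + (25/141)·log₂(25/141))
  = 1.9441 bits

1.9441 bits


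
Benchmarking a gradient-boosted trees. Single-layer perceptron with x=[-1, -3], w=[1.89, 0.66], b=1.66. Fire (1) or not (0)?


z = (-1)·(1.89) + (-3)·(0.66) + 1.66
  = -2.21
step(z) = 0 (z<0)

0


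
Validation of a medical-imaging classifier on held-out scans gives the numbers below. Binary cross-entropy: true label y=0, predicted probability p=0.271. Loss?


BCE = -[y·ln(p) + (1-y)·ln(1-p)]
= -0 - 1·ln(1-0.271)
= -ln(0.729) = 0.3161

0.3161


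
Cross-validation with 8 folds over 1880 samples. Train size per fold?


Fold size = 1880/8 = 235
Training per fold = 1880 - 235 = 1645

1645


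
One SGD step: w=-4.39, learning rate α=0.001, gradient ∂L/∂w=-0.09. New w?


w_new = w - α·∇
= -4.39 - 0.001·-0.09
= -4.39 + 0.00009
= -4.38991

-4.38991


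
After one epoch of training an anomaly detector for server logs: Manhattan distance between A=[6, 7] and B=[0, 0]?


d = |6-0| + |7-0|
  = 6 + 7
  = 13

13


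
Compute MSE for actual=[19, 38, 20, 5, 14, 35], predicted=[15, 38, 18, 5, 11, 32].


Squared errors: (19-15)²=16, (38-38)²=0, (20-18)²=4, (5-5)²=0, (14-11)²=9, (35-32)²=9
Sum = 38
MSE = 38/6 = 19/3

19/3


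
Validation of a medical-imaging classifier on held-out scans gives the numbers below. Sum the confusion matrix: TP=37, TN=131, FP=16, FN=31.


Total = TP + TN + FP + FN
= 37 + 131 + 16 + 31
= 215
(Predicted positive: 53, predicted negative: 162)

215


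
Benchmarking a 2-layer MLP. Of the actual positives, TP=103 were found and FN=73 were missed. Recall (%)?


Recall = TP/(TP+FN)
= 103/(103+73)
= 103/176 = 58.52%

58.52%


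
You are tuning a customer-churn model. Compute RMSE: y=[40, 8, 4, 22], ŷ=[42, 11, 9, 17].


MSE = 63/4 = 15.75
RMSE = √(63/4) = 3.9686

3.9686


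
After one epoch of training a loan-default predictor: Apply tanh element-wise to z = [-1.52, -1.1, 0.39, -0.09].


tanh(-1.52) = -0.9087
tanh(-1.1) = -0.8005
tanh(0.39) = 0.3714
tanh(-0.09) = -0.0898
result = [-0.9087, -0.8005, 0.3714, -0.0898]

[-0.9087, -0.8005, 0.3714, -0.0898]


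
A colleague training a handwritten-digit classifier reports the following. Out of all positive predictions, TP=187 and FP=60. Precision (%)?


Precision = TP/(TP+FP)
= 187/(187+60)
= 187/247 = 75.71%

75.71%


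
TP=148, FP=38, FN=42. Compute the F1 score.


Precision = 148/186 = 0.7957
Recall = 148/190 = 0.7789
F1 = 2·P·R/(P+R) = 2·TP/(2·TP+FP+FN) = 296/(296+38+42) = 296/376 = 0.7872

0.7872


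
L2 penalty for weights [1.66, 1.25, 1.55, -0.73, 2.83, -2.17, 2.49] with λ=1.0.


‖w‖₂² = (1.66)² + (1.25)² + (1.55)² + (-0.73)² + (2.83)² + (-2.17)² + (2.49)²
     = 2.7556 + 1.5625 + 2.4025 + 0.5329 + 8.0089 + 4.7089 + 6.2001
     = 26.1714
λ·‖w‖₂² = 1.0·26.1714 = 26.1714

26.1714


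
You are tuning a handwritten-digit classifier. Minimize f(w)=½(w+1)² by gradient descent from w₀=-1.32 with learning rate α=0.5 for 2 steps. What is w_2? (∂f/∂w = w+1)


step 1: grad = -1.32+1 = -0.32; w = -1.32 - 0.5·(-0.32) = -1.16
step 2: grad = -1.16+1 = -0.16; w = -1.16 - 0.5·(-0.16) = -1.08

-1.08


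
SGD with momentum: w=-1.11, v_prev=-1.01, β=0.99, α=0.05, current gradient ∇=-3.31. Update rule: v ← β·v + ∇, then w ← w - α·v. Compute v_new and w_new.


v_new = 0.99·-1.01 - 3.31 = -0.9999 - 3.31 = -4.3099
w_new = -1.11 - 0.05·-4.3099 = -1.11 + 0.215495 = -0.894505

v_new=-4.3099, w_new=-0.894505


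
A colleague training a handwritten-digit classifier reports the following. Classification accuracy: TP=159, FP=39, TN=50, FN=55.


Accuracy = (TP+TN)/(TP+TN+FP+FN)
= (159+50)/(303)
= 209/303 = 68.98%

68.98%


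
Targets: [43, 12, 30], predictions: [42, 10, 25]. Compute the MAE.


Absolute errors: |43-42|=1, |12-10|=2, |30-25|=5
Sum = 8
MAE = 8/3 = 8/3

8/3


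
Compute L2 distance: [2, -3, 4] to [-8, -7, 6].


d = √((2+ 8)² + (-3+ 7)² + (4-6)²)
  = √(100 + 16 + 4)
  = √120 = 10.9545

10.9545


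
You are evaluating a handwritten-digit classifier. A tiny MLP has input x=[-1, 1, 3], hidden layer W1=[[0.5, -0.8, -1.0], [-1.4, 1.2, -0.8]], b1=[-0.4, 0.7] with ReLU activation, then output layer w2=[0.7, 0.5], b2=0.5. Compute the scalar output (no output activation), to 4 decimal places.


z1[0] = (0.5)·(-1) + (-0.8)·(1) + (-1.0)·(3) - 0.4 = -4.7
z1[1] = (-1.4)·(-1) + (1.2)·(1) + (-0.8)·(3) + 0.7 = 0.9
h = ReLU(z1) = [0.0, 0.9]
output = (0.7)·(0.0) + (0.5)·(0.9) + 0.5 = 0.95

0.95


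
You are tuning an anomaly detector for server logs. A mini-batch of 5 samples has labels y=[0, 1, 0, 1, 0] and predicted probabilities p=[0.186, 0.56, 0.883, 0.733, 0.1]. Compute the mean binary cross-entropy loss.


L[0] = -ln(1-0.186) = -ln(0.814) = 0.2058
L[1] = -ln(0.56) = 0.5798
L[2] = -ln(1-0.883) = -ln(0.117) = 2.1456
L[3] = -ln(0.733) = 0.3106
L[4] = -ln(1-0.1) = -ln(0.9) = 0.1054
mean = (0.2058 + 0.5798 + 2.1456 + 0.3106 + 0.1054)/5 = 0.6694

0.6694


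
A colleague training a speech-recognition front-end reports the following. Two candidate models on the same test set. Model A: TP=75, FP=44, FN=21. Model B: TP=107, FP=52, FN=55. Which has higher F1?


Model A: P=75/119=0.6303, R=75/96=0.7812, F1=2PR/(P+R)=2TP/(2TP+FP+FN)=150/215=0.6977
Model B: P=107/159=0.673, R=107/162=0.6605, F1=2PR/(P+R)=2TP/(2TP+FP+FN)=214/321=0.6667
0.6977 > 0.6667 → Model A

Model A


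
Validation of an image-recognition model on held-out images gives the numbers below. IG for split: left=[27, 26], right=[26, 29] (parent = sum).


Parent = [53, 55], H_parent = 0.9998
H_left = 0.9997 (n=53), H_right = 0.9979 (n=55)
H_children = (53/108)·0.9997 + (55/108)·0.9979 = 0.9988
IG = 0.9998 - 0.9988 = 0.001

0.001


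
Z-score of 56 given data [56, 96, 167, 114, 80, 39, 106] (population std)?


μ = 94, σ = 38.8072
z = (56 - 94)/38.8072 = -0.9792

-0.9792


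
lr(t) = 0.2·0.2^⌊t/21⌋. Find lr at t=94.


n_drops = ⌊94/21⌋ = 4
lr = 0.2·0.2^4 = 0.2·0.0016 = 0.00032

0.00032


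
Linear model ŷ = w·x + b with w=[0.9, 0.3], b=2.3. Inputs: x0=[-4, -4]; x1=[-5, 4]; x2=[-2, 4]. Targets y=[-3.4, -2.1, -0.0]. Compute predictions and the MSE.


ŷ0 = (0.9)·(-4) + (0.3)·(-4) + 2.3 = -2.5
ŷ1 = (0.9)·(-5) + (0.3)·(4) + 2.3 = -1.0
ŷ2 = (0.9)·(-2) + (0.3)·(4) + 2.3 = 1.7
errors² = [0.81, 1.21, 2.89]
MSE = 4.9100/3 = 1.6367

1.6367


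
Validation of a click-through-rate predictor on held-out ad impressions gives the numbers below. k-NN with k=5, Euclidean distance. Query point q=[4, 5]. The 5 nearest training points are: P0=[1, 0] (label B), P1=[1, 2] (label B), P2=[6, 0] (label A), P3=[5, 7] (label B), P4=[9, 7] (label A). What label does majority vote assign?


d(q,P0) = 5.831  (label B)
d(q,P1) = 4.2426  (label B)
d(q,P2) = 5.3852  (label A)
d(q,P3) = 2.2361  (label B)
d(q,P4) = 5.3852  (label A)
Votes: A=2, B=3
Majority → B

B


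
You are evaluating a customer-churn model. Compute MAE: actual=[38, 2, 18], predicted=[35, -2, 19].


Absolute errors: |38-35|=3, |2+ 2|=4, |18-19|=1
Sum = 8
MAE = 8/3 = 8/3

8/3


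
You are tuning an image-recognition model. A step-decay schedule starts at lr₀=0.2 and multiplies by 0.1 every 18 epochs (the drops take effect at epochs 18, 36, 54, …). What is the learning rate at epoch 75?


n_drops = ⌊75/18⌋ = 4
lr = 0.2·0.1^4 = 0.2·0.0001 = 0.00002

0.00002


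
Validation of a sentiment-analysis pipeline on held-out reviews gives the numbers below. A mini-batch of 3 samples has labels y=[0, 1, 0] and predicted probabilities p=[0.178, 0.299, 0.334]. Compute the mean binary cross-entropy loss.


L[0] = -ln(1-0.178) = -ln(0.822) = 0.196
L[1] = -ln(0.299) = 1.2073
L[2] = -ln(1-0.334) = -ln(0.666) = 0.4065
mean = (0.196 + 1.2073 + 0.4065)/3 = 0.6033

0.6033


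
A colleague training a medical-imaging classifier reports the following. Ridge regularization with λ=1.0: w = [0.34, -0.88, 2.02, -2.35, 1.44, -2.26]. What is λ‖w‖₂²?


‖w‖₂² = (0.34)² + (-0.88)² + (2.02)² + (-2.35)² + (1.44)² + (-2.26)²
     = 0.1156 + 0.7744 + 4.0804 + 5.5225 + 2.0736 + 5.1076
     = 17.6741
λ·‖w‖₂² = 1.0·17.6741 = 17.6741

17.6741


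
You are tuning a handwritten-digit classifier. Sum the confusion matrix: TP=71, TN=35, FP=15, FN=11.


Total = TP + TN + FP + FN
= 71 + 35 + 15 + 11
= 132
(Predicted positive: 86, predicted negative: 46)

132


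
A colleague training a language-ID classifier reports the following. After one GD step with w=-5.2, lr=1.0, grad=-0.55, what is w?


w_new = w - α·∇
= -5.2 - 1.0·-0.55
= -5.2 + 0.55
= -4.65

-4.65


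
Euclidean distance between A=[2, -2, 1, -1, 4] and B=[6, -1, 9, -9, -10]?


d = √((2-6)² + (-2+ 1)² + (1-9)² + (-1+ 9)² + (4+ 10)²)
  = √(16 + 1 + 64 + 64 + 196)
  = √341 = 18.4662

18.4662


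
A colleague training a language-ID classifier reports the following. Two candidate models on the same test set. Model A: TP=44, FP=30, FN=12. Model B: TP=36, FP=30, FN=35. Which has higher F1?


Model A: P=44/74=0.5946, R=44/56=0.7857, F1=2PR/(P+R)=2TP/(2TP+FP+FN)=88/130=0.6769
Model B: P=36/66=0.5455, R=36/71=0.507, F1=2PR/(P+R)=2TP/(2TP+FP+FN)=72/137=0.5255
0.6769 > 0.5255 → Model A

Model A


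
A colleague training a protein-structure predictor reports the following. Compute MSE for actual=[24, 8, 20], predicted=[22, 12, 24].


Squared errors: (24-22)²=4, (8-12)²=16, (20-24)²=16
Sum = 36
MSE = 36/3 = 12

12


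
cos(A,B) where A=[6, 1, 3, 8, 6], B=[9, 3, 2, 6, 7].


A·B = 6·9 + 1·3 + 3·2 + 8·6 + 6·7 = 153
‖A‖ = √146 = 12.083, ‖B‖ = √179 = 13.3791
cos = 153/(√146·√179) = 153/√26134 = 0.9464

0.9464


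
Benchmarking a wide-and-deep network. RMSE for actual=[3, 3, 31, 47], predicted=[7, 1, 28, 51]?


MSE = 45/4 = 11.25
RMSE = √(45/4) = 3.3541

3.3541


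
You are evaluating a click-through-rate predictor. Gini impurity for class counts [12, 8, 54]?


Probabilities: [12/74, 8/74, 54/74] ≈ [0.1622, 0.1081, 0.7297]
Σpᵢ² = (144 + 64 + 2916)/74² = 3124/5476
Gini = 1 - Σpᵢ² = 1 - 3124/5476 = 0.4295

0.4295


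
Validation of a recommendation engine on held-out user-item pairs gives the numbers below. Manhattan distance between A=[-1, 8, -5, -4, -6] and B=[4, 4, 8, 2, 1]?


d = |-1-4| + |8-4| + |-5-8| + |-4-2| + |-6-1|
  = 5 + 4 + 13 + 6 + 7
  = 35

35


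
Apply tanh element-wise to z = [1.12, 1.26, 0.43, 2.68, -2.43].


tanh(1.12) = 0.8076
tanh(1.26) = 0.8511
tanh(0.43) = 0.4053
tanh(2.68) = 0.9906
tanh(-2.43) = -0.9846
result = [0.8076, 0.8511, 0.4053, 0.9906, -0.9846]

[0.8076, 0.8511, 0.4053, 0.9906, -0.9846]


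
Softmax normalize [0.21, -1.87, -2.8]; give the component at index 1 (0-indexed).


Exponentials: e^0.21=1.2337, e^-1.87=0.1541, e^-2.8=0.0608
Sum = 1.4486
Softmax = [0.8516, 0.1064, 0.042]
p[1] = 0.1541/1.4486 = 0.1064

0.1064


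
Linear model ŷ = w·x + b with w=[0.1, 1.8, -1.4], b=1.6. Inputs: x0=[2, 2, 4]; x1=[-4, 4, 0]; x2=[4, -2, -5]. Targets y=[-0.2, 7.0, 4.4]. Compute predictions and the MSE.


ŷ0 = (0.1)·(2) + (1.8)·(2) + (-1.4)·(4) + 1.6 = -0.2
ŷ1 = (0.1)·(-4) + (1.8)·(4) + (-1.4)·(0) + 1.6 = 8.4
ŷ2 = (0.1)·(4) + (1.8)·(-2) + (-1.4)·(-5) + 1.6 = 5.4
errors² = [0.0, 1.96, 1.0]
MSE = 2.9600/3 = 0.9867

0.9867


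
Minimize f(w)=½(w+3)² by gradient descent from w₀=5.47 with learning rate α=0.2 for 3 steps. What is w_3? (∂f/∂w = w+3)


step 1: grad = 5.47+3 = 8.47; w = 5.47 - 0.2·(8.47) = 3.776
step 2: grad = 3.776+3 = 6.776; w = 3.776 - 0.2·(6.776) = 2.4208
step 3: grad = 2.4208+3 = 5.4208; w = 2.4208 - 0.2·(5.4208) = 1.33664

1.33664


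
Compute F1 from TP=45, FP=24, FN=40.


Precision = 45/69 = 0.6522
Recall = 45/85 = 0.5294
F1 = 2·P·R/(P+R) = 2·TP/(2·TP+FP+FN) = 90/(90+24+40) = 90/154 = 0.5844

0.5844


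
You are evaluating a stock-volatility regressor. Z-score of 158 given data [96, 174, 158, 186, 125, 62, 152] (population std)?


μ = 136.1429, σ = 41.1979
z = (158 - 136.1429)/41.1979 = 0.5305

0.5305


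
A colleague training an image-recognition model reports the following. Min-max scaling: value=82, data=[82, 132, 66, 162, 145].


min=66, max=162
(82-66)/(162-66) = 16/96 = 0.1667

0.1667


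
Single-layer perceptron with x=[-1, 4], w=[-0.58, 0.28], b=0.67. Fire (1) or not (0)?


z = (-1)·(-0.58) + (4)·(0.28) + 0.67
  = 2.37
step(z) = 1 (z≥0)

1


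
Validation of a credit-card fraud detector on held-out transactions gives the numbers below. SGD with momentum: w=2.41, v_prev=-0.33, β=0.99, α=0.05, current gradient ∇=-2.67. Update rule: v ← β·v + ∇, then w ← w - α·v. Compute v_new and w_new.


v_new = 0.99·-0.33 - 2.67 = -0.3267 - 2.67 = -2.9967
w_new = 2.41 - 0.05·-2.9967 = 2.41 + 0.149835 = 2.559835

v_new=-2.9967, w_new=2.559835


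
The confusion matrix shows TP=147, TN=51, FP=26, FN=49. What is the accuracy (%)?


Accuracy = (TP+TN)/(TP+TN+FP+FN)
= (147+51)/(273)
= 198/273 = 72.53%

72.53%


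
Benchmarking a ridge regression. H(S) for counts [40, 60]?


Probabilities: [40/100, 60/100] ≈ [0.4, 0.6]
H = -((40/100)·log₂(40/100) + (60/100)·log₂(60/100))
  = 0.971 bits

0.971 bits


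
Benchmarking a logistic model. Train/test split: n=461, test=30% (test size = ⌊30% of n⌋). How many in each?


Test = ⌊461·30/100⌋ = 138
Train = 461 - 138 = 323

Train: 323, Test: 138


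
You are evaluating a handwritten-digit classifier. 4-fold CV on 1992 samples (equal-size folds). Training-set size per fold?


Fold size = 1992/4 = 498
Training per fold = 1992 - 498 = 1494

1494


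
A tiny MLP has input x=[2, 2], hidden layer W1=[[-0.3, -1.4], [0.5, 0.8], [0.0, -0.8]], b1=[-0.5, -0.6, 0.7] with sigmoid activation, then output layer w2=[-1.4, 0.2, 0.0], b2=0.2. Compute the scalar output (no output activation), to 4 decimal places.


z1[0] = (-0.3)·(2) + (-1.4)·(2) - 0.5 = -3.9
z1[1] = (0.5)·(2) + (0.8)·(2) - 0.6 = 2.0
z1[2] = (0.0)·(2) + (-0.8)·(2) + 0.7 = -0.9
h = sigmoid(z1) = [0.0198, 0.8808, 0.2891]
output = (-1.4)·(0.0198) + (0.2)·(0.8808) + (0.0)·(0.2891) + 0.2 = 0.3484

0.3484


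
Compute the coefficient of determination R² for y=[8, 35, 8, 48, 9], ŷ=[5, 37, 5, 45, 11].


ȳ = 21.6
SS_res = Σ(y-ŷ)² = 35
SS_tot = Σ(y-ȳ)² = 1405.2
R² = 1 - SS_res/SS_tot = 1 - 0.0249 = 0.9751

0.9751


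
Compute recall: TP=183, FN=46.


Recall = TP/(TP+FN)
= 183/(183+46)
= 183/229 = 79.91%

79.91%


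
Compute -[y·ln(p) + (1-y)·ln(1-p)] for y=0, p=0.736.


BCE = -[y·ln(p) + (1-y)·ln(1-p)]
= -0 - 1·ln(1-0.736)
= -ln(0.264) = 1.3318

1.3318


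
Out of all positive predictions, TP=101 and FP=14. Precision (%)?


Precision = TP/(TP+FP)
= 101/(101+14)
= 101/115 = 87.83%

87.83%


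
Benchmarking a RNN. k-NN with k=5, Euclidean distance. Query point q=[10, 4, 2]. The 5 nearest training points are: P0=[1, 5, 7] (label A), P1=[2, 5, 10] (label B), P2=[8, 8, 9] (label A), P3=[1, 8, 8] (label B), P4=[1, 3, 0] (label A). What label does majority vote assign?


d(q,P0) = 10.3441  (label A)
d(q,P1) = 11.3578  (label B)
d(q,P2) = 8.3066  (label A)
d(q,P3) = 11.5326  (label B)
d(q,P4) = 9.2736  (label A)
Votes: A=3, B=2
Majority → A

A


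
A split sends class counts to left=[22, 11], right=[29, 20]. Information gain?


Parent = [51, 31], H_parent = 0.9567
H_left = 0.9183 (n=33), H_right = 0.9755 (n=49)
H_children = (33/82)·0.9183 + (49/82)·0.9755 = 0.9525
IG = 0.9567 - 0.9525 = 0.0042

0.0042


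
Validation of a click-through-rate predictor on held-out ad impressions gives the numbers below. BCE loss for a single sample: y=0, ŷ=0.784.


BCE = -[y·ln(p) + (1-y)·ln(1-p)]
= -0 - 1·ln(1-0.784)
= -ln(0.216) = 1.5325

1.5325


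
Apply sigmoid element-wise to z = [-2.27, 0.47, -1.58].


σ(-2.27) = 1/(1+e^2.27) = 0.0936
σ(0.47) = 1/(1+e^-0.47) = 0.6154
σ(-1.58) = 1/(1+e^1.58) = 0.1708
result = [0.0936, 0.6154, 0.1708]

[0.0936, 0.6154, 0.1708]


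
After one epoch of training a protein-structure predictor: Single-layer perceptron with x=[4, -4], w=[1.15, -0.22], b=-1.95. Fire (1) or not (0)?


z = (4)·(1.15) + (-4)·(-0.22) - 1.95
  = 3.53
step(z) = 1 (z≥0)

1


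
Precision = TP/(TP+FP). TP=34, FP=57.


Precision = TP/(TP+FP)
= 34/(34+57)
= 34/91 = 37.36%

37.36%


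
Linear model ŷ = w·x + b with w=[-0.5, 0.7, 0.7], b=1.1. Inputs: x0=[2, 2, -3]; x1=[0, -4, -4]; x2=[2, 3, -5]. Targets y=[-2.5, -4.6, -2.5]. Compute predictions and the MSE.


ŷ0 = (-0.5)·(2) + (0.7)·(2) + (0.7)·(-3) + 1.1 = -0.6
ŷ1 = (-0.5)·(0) + (0.7)·(-4) + (0.7)·(-4) + 1.1 = -4.5
ŷ2 = (-0.5)·(2) + (0.7)·(3) + (0.7)·(-5) + 1.1 = -1.3
errors² = [3.61, 0.01, 1.44]
MSE = 5.0600/3 = 1.6867

1.6867


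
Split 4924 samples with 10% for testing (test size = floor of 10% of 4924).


Test = ⌊4924·10/100⌋ = 492
Train = 4924 - 492 = 4432

Train: 4432, Test: 492


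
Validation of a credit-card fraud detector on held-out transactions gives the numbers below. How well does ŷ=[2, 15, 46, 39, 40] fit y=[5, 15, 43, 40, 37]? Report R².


ȳ = 28
SS_res = Σ(y-ŷ)² = 28
SS_tot = Σ(y-ȳ)² = 1148
R² = 1 - SS_res/SS_tot = 1 - 0.0244 = 0.9756

0.9756


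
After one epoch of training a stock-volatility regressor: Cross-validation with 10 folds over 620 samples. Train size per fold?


Fold size = 620/10 = 62
Training per fold = 620 - 62 = 558

558


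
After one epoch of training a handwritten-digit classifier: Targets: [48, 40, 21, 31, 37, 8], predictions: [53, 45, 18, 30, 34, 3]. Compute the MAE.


Absolute errors: |48-53|=5, |40-45|=5, |21-18|=3, |31-30|=1, |37-34|=3, |8-3|=5
Sum = 22
MAE = 22/6 = 11/3

11/3


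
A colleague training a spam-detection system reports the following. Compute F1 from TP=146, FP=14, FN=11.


Precision = 146/160 = 0.9125
Recall = 146/157 = 0.9299
F1 = 2·P·R/(P+R) = 2·TP/(2·TP+FP+FN) = 292/(292+14+11) = 292/317 = 0.9211

0.9211


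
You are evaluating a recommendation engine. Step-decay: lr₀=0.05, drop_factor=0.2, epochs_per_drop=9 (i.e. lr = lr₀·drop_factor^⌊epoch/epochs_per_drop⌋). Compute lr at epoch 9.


n_drops = ⌊9/9⌋ = 1
lr = 0.05·0.2^1 = 0.05·0.2 = 0.01

0.01


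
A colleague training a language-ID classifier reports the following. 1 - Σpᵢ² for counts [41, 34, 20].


Probabilities: [41/95, 34/95, 20/95] ≈ [0.4316, 0.3579, 0.2105]
Σpᵢ² = (1681 + 1156 + 400)/95² = 3237/9025
Gini = 1 - Σpᵢ² = 1 - 3237/9025 = 0.6413

0.6413


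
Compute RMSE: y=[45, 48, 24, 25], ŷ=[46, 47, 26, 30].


MSE = 31/4 = 7.75
RMSE = √(31/4) = 2.7839

2.7839


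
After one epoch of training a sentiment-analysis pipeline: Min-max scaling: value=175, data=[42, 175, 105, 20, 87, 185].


min=20, max=185
(175-20)/(185-20) = 155/165 = 0.9394

0.9394


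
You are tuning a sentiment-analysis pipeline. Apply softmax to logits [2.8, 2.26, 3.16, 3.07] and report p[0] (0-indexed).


Exponentials: e^2.8=16.4446, e^2.26=9.5831, e^3.16=23.5706, e^3.07=21.5419
Sum = 71.1402
Softmax = [0.2312, 0.1347, 0.3313, 0.3028]
p[0] = 16.4446/71.1402 = 0.2312

0.2312


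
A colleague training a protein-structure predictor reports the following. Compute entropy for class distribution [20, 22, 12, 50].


Probabilities: [20/104, 22/104, 12/104, 50/104] ≈ [0.1923, 0.2115, 0.1154, 0.4808]
H = -((20/104)·log₂(20/104) + (22/104)·log₂(22/104) + (12/104)·log₂(12/104) + (50/104)·log₂(50/104))
  = 1.7989 bits

1.7989 bits


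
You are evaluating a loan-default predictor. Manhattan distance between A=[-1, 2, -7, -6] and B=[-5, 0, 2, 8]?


d = |-1+ 5| + |2-0| + |-7-2| + |-6-8|
  = 4 + 2 + 9 + 14
  = 29

29


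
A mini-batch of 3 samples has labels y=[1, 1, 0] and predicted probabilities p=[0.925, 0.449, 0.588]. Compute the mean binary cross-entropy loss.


L[0] = -ln(0.925) = 0.078
L[1] = -ln(0.449) = 0.8007
L[2] = -ln(1-0.588) = -ln(0.412) = 0.8867
mean = (0.078 + 0.8007 + 0.8867)/3 = 0.5885

0.5885


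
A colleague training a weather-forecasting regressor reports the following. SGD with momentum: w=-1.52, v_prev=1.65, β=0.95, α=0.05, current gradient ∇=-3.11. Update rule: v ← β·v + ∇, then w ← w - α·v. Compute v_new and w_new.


v_new = 0.95·1.65 - 3.11 = 1.5675 - 3.11 = -1.5425
w_new = -1.52 - 0.05·-1.5425 = -1.52 + 0.077125 = -1.442875

v_new=-1.5425, w_new=-1.442875


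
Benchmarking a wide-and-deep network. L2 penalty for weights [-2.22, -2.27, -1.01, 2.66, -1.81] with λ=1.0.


‖w‖₂² = (-2.22)² + (-2.27)² + (-1.01)² + (2.66)² + (-1.81)²
     = 4.9284 + 5.1529 + 1.0201 + 7.0756 + 3.2761
     = 21.4531
λ·‖w‖₂² = 1.0·21.4531 = 21.4531

21.4531


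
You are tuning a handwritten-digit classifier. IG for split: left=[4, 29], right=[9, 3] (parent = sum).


Parent = [13, 32], H_parent = 0.8673
H_left = 0.5328 (n=33), H_right = 0.8113 (n=12)
H_children = (33/45)·0.5328 + (12/45)·0.8113 = 0.6071
IG = 0.8673 - 0.6071 = 0.2602

0.2602


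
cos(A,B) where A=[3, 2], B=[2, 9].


A·B = 3·2 + 2·9 = 24
‖A‖ = √13 = 3.6056, ‖B‖ = √85 = 9.2195
cos = 24/(√13·√85) = 24/√1105 = 0.722

0.722


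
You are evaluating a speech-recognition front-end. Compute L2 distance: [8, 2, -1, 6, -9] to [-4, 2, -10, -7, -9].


d = √((8+ 4)² + (2-2)² + (-1+ 10)² + (6+ 7)² + (-9+ 9)²)
  = √(144 + 0 + 81 + 169 + 0)
  = √394 = 19.8494

19.8494


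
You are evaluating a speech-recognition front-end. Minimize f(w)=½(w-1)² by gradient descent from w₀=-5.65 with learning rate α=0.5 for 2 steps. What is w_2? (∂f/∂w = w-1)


step 1: grad = -5.65-1 = -6.65; w = -5.65 - 0.5·(-6.65) = -2.325
step 2: grad = -2.325-1 = -3.325; w = -2.325 - 0.5·(-3.325) = -0.6625

-0.6625


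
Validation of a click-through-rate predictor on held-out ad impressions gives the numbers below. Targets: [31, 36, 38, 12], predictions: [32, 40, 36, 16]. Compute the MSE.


Squared errors: (31-32)²=1, (36-40)²=16, (38-36)²=4, (12-16)²=16
Sum = 37
MSE = 37/4 = 37/4

37/4


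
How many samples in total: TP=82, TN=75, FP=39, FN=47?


Total = TP + TN + FP + FN
= 82 + 75 + 39 + 47
= 243
(Predicted positive: 121, predicted negative: 122)

243


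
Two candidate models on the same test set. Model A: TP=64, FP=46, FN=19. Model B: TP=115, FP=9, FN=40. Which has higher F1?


Model A: P=64/110=0.5818, R=64/83=0.7711, F1=2PR/(P+R)=2TP/(2TP+FP+FN)=128/193=0.6632
Model B: P=115/124=0.9274, R=115/155=0.7419, F1=2PR/(P+R)=2TP/(2TP+FP+FN)=230/279=0.8244
0.6632 < 0.8244 → Model B

Model B


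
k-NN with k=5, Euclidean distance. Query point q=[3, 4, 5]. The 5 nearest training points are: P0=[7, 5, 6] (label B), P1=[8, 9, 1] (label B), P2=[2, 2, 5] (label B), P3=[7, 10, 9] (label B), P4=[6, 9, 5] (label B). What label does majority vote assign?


d(q,P0) = 4.2426  (label B)
d(q,P1) = 8.124  (label B)
d(q,P2) = 2.2361  (label B)
d(q,P3) = 8.2462  (label B)
d(q,P4) = 5.831  (label B)
Votes: A=0, B=5
Majority → B

B


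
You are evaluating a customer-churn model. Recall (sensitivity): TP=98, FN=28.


Recall = TP/(TP+FN)
= 98/(98+28)
= 98/126 = 77.78%

77.78%


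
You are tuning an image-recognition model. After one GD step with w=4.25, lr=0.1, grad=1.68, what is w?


w_new = w - α·∇
= 4.25 - 0.1·1.68
= 4.25 - 0.168
= 4.082

4.082


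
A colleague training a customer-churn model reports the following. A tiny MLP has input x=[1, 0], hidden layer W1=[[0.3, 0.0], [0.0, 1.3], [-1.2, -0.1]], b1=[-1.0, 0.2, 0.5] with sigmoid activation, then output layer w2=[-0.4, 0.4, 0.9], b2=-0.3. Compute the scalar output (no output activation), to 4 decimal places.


z1[0] = (0.3)·(1) + (0.0)·(0) - 1.0 = -0.7
z1[1] = (0.0)·(1) + (1.3)·(0) + 0.2 = 0.2
z1[2] = (-1.2)·(1) + (-0.1)·(0) + 0.5 = -0.7
h = sigmoid(z1) = [0.3318, 0.5498, 0.3318]
output = (-0.4)·(0.3318) + (0.4)·(0.5498) + (0.9)·(0.3318) - 0.3 = 0.0858

0.0858


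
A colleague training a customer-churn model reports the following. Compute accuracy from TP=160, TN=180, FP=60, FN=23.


Accuracy = (TP+TN)/(TP+TN+FP+FN)
= (160+180)/(423)
= 340/423 = 80.38%

80.38%


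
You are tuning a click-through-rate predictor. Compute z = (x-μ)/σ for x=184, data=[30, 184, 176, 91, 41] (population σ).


μ = 104.4, σ = 65.111
z = (184 - 104.4)/65.111 = 1.2225

1.2225


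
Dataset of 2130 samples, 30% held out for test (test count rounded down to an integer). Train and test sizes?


Test = ⌊2130·30/100⌋ = 639
Train = 2130 - 639 = 1491

Train: 1491, Test: 639


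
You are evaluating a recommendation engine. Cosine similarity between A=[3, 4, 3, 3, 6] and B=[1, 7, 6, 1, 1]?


A·B = 3·1 + 4·7 + 3·6 + 3·1 + 6·1 = 58
‖A‖ = √79 = 8.8882, ‖B‖ = √88 = 9.3808
cos = 58/(√79·√88) = 58/√6952 = 0.6956

0.6956


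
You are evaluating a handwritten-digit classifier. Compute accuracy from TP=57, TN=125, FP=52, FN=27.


Accuracy = (TP+TN)/(TP+TN+FP+FN)
= (57+125)/(261)
= 182/261 = 69.73%

69.73%


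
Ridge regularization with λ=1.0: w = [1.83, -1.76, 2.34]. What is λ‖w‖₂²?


‖w‖₂² = (1.83)² + (-1.76)² + (2.34)²
     = 3.3489 + 3.0976 + 5.4756
     = 11.9221
λ·‖w‖₂² = 1.0·11.9221 = 11.9221

11.9221


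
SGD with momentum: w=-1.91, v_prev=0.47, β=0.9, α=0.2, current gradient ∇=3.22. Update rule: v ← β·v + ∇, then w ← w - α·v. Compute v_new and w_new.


v_new = 0.9·0.47 + 3.22 = 0.423 + 3.22 = 3.643
w_new = -1.91 - 0.2·3.643 = -1.91 - 0.7286 = -2.6386

v_new=3.643, w_new=-2.6386


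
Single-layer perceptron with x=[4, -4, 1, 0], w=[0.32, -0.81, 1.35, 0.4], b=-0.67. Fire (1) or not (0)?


z = (4)·(0.32) + (-4)·(-0.81) + (1)·(1.35) + (0)·(0.4) - 0.67
  = 5.2
step(z) = 1 (z≥0)

1


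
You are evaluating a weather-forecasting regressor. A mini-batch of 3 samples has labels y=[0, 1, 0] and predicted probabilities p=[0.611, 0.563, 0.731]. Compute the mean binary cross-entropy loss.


L[0] = -ln(1-0.611) = -ln(0.389) = 0.9442
L[1] = -ln(0.563) = 0.5745
L[2] = -ln(1-0.731) = -ln(0.269) = 1.313
mean = (0.9442 + 0.5745 + 1.313)/3 = 0.9439

0.9439


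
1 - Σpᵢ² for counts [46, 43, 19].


Probabilities: [46/108, 43/108, 19/108] ≈ [0.4259, 0.3981, 0.1759]
Σpᵢ² = (2116 + 1849 + 361)/108² = 4326/11664
Gini = 1 - Σpᵢ² = 1 - 4326/11664 = 0.6291

0.6291


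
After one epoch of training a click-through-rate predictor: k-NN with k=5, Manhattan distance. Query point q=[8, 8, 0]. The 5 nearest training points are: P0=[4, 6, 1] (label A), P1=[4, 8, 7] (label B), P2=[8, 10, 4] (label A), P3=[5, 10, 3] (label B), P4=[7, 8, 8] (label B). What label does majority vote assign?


d(q,P0) = 7  (label A)
d(q,P1) = 11  (label B)
d(q,P2) = 6  (label A)
d(q,P3) = 8  (label B)
d(q,P4) = 9  (label B)
Votes: A=2, B=3
Majority → B

B


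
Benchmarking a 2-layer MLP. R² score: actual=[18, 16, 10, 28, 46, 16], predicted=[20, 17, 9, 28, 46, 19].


ȳ = 22.3333
SS_res = Σ(y-ŷ)² = 15
SS_tot = Σ(y-ȳ)² = 843.33
R² = 1 - SS_res/SS_tot = 1 - 0.0178 = 0.9822

0.9822


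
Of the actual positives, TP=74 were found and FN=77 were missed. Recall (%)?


Recall = TP/(TP+FN)
= 74/(74+77)
= 74/151 = 49.01%

49.01%


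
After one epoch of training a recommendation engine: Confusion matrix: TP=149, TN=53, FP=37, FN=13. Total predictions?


Total = TP + TN + FP + FN
= 149 + 53 + 37 + 13
= 252
(Predicted positive: 186, predicted negative: 66)

252


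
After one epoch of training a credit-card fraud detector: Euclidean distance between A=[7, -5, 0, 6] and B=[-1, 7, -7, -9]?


d = √((7+ 1)² + (-5-7)² + (0+ 7)² + (6+ 9)²)
  = √(64 + 144 + 49 + 225)
  = √482 = 21.9545

21.9545


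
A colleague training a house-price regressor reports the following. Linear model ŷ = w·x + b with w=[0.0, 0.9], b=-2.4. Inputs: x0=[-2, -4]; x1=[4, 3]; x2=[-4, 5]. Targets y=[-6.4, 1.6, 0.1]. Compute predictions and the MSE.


ŷ0 = (0.0)·(-2) + (0.9)·(-4) - 2.4 = -6.0
ŷ1 = (0.0)·(4) + (0.9)·(3) - 2.4 = 0.3
ŷ2 = (0.0)·(-4) + (0.9)·(5) - 2.4 = 2.1
errors² = [0.16, 1.69, 4.0]
MSE = 5.8500/3 = 1.95

1.95


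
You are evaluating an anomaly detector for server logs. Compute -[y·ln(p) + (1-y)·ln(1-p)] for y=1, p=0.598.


BCE = -[y·ln(p) + (1-y)·ln(1-p)]
= -1·ln(0.598) - 0
= -ln(0.598) = 0.5142

0.5142


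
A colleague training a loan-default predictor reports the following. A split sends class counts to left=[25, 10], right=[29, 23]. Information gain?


Parent = [54, 33], H_parent = 0.9576
H_left = 0.8631 (n=35), H_right = 0.9904 (n=52)
H_children = (35/87)·0.8631 + (52/87)·0.9904 = 0.9392
IG = 0.9576 - 0.9392 = 0.0184

0.0184


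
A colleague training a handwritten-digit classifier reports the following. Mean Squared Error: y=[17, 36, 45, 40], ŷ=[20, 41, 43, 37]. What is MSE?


Squared errors: (17-20)²=9, (36-41)²=25, (45-43)²=4, (40-37)²=9
Sum = 47
MSE = 47/4 = 47/4

47/4


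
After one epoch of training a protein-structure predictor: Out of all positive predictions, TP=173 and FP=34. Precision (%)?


Precision = TP/(TP+FP)
= 173/(173+34)
= 173/207 = 83.57%

83.57%


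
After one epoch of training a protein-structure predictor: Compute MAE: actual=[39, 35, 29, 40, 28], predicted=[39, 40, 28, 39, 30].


Absolute errors: |39-39|=0, |35-40|=5, |29-28|=1, |40-39|=1, |28-30|=2
Sum = 9
MAE = 9/5 = 9/5

9/5


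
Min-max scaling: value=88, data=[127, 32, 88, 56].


min=32, max=127
(88-32)/(127-32) = 56/95 = 0.5895

0.5895


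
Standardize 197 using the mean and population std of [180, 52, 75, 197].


μ = 126, σ = 63.3127
z = (197 - 126)/63.3127 = 1.1214

1.1214


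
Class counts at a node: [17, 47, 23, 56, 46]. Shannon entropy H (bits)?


Probabilities: [17/189, 47/189, 23/189, 56/189, 46/189] ≈ [0.0899, 0.2487, 0.1217, 0.2963, 0.2434]
H = -((17/189)·log₂(17/189) + (47/189)·log₂(47/189) + (23/189)·log₂(23/189) + (56/189)·log₂(56/189) + (46/189)·log₂(46/189))
  = 2.1977 bits

2.1977 bits


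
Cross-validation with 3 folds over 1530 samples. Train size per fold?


Fold size = 1530/3 = 510
Training per fold = 1530 - 510 = 1020

1020


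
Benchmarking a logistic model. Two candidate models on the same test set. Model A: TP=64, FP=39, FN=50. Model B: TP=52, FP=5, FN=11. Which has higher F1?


Model A: P=64/103=0.6214, R=64/114=0.5614, F1=2PR/(P+R)=2TP/(2TP+FP+FN)=128/217=0.5899
Model B: P=52/57=0.9123, R=52/63=0.8254, F1=2PR/(P+R)=2TP/(2TP+FP+FN)=104/120=0.8667
0.5899 < 0.8667 → Model B

Model B


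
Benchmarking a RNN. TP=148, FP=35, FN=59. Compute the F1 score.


Precision = 148/183 = 0.8087
Recall = 148/207 = 0.715
F1 = 2·P·R/(P+R) = 2·TP/(2·TP+FP+FN) = 296/(296+35+59) = 296/390 = 0.759

0.759


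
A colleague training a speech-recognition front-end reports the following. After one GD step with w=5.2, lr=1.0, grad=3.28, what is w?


w_new = w - α·∇
= 5.2 - 1.0·3.28
= 5.2 - 3.28
= 1.92

1.92


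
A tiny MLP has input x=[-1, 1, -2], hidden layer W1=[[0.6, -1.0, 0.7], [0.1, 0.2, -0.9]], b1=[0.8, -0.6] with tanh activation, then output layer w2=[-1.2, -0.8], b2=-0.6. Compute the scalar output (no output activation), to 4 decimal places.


z1[0] = (0.6)·(-1) + (-1.0)·(1) + (0.7)·(-2) + 0.8 = -2.2
z1[1] = (0.1)·(-1) + (0.2)·(1) + (-0.9)·(-2) - 0.6 = 1.3
h = tanh(z1) = [-0.9757, 0.8617]
output = (-1.2)·(-0.9757) + (-0.8)·(0.8617) - 0.6 = -0.1185

-0.1185


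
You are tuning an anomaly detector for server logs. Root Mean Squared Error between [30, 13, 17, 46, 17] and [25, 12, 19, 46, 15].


MSE = 34/5 = 6.8
RMSE = √(34/5) = 2.6077

2.6077


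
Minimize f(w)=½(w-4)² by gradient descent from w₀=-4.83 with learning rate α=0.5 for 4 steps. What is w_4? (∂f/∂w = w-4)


step 1: grad = -4.83-4 = -8.83; w = -4.83 - 0.5·(-8.83) = -0.415
step 2: grad = -0.415-4 = -4.415; w = -0.415 - 0.5·(-4.415) = 1.7925
step 3: grad = 1.7925-4 = -2.2075; w = 1.7925 - 0.5·(-2.2075) = 2.89625
step 4: grad = 2.89625-4 = -1.10375; w = 2.89625 - 0.5·(-1.10375) = 3.448125

3.448125


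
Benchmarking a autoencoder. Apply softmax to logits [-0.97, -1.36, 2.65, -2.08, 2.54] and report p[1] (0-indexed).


Exponentials: e^-0.97=0.3791, e^-1.36=0.2567, e^2.65=14.154, e^-2.08=0.1249, e^2.54=12.6797
Sum = 27.5944
Softmax = [0.0137, 0.0093, 0.5129, 0.0045, 0.4595]
p[1] = 0.2567/27.5944 = 0.0093

0.0093


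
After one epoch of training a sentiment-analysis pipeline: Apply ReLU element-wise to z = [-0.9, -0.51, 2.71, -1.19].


ReLU(-0.9) = max(0, -0.9) = 0.0
ReLU(-0.51) = max(0, -0.51) = 0.0
ReLU(2.71) = max(0, 2.71) = 2.71
ReLU(-1.19) = max(0, -1.19) = 0.0
result = [0.0, 0.0, 2.71, 0.0]

[0.0, 0.0, 2.71, 0.0]


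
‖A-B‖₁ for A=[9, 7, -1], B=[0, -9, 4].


d = |9-0| + |7+ 9| + |-1-4|
  = 9 + 16 + 5
  = 30

30


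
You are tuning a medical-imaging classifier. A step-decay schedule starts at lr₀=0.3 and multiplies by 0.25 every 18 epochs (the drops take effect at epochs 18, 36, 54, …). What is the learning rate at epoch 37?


n_drops = ⌊37/18⌋ = 2
lr = 0.3·0.25^2 = 0.3·0.0625 = 0.01875

0.01875


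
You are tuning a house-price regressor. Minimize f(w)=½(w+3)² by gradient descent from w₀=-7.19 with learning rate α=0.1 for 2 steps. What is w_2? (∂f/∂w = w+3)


step 1: grad = -7.19+3 = -4.19; w = -7.19 - 0.1·(-4.19) = -6.771
step 2: grad = -6.771+3 = -3.771; w = -6.771 - 0.1·(-3.771) = -6.3939

-6.3939


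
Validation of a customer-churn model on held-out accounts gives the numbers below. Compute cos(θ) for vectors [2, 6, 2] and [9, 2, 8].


A·B = 2·9 + 6·2 + 2·8 = 46
‖A‖ = √44 = 6.6332, ‖B‖ = √149 = 12.2066
cos = 46/(√44·√149) = 46/√6556 = 0.5681

0.5681
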